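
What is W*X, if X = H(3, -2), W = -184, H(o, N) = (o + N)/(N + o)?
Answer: -184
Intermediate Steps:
H(o, N) = 1 (H(o, N) = (N + o)/(N + o) = 1)
X = 1
W*X = -184*1 = -184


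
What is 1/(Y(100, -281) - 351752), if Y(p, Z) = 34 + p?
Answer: -1/351618 ≈ -2.8440e-6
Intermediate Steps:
1/(Y(100, -281) - 351752) = 1/((34 + 100) - 351752) = 1/(134 - 351752) = 1/(-351618) = -1/351618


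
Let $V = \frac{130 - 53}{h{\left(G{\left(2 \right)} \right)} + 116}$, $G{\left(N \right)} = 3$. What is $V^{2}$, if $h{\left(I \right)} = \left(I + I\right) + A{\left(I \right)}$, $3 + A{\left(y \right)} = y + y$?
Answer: $\frac{5929}{15625} \approx 0.37946$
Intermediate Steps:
$A{\left(y \right)} = -3 + 2 y$ ($A{\left(y \right)} = -3 + \left(y + y\right) = -3 + 2 y$)
$h{\left(I \right)} = -3 + 4 I$ ($h{\left(I \right)} = \left(I + I\right) + \left(-3 + 2 I\right) = 2 I + \left(-3 + 2 I\right) = -3 + 4 I$)
$V = \frac{77}{125}$ ($V = \frac{130 - 53}{\left(-3 + 4 \cdot 3\right) + 116} = \frac{77}{\left(-3 + 12\right) + 116} = \frac{77}{9 + 116} = \frac{77}{125} \approx 0.616$)
$V^{2} = \left(\frac{77}{125}\right)^{2} = \frac{5929}{15625}$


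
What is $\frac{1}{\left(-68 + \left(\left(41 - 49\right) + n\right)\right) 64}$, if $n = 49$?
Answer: $- \frac{1}{1728} \approx -0.0005787$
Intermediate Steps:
$\frac{1}{\left(-68 + \left(\left(41 - 49\right) + n\right)\right) 64} = \frac{1}{\left(-68 + \left(\left(41 - 49\right) + 49\right)\right) 64} = \frac{1}{\left(-68 + \left(-8 + 49\right)\right) 64} = \frac{1}{\left(-68 + 41\right) 64} = \frac{1}{\left(-27\right) 64} = \frac{1}{-1728} = - \frac{1}{1728}$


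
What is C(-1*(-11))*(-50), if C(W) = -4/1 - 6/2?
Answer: 350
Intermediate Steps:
C(W) = -7 (C(W) = -4*1 - 6*½ = -4 - 3 = -7)
C(-1*(-11))*(-50) = -7*(-50) = 350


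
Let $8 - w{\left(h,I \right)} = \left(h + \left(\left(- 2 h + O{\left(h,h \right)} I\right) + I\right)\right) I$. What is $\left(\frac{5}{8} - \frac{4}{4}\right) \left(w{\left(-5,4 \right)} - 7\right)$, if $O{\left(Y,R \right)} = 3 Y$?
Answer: $- \frac{615}{8} \approx -76.875$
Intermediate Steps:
$w{\left(h,I \right)} = 8 - I \left(I - h + 3 I h\right)$ ($w{\left(h,I \right)} = 8 - \left(h + \left(\left(- 2 h + 3 h I\right) + I\right)\right) I = 8 - \left(h + \left(\left(- 2 h + 3 I h\right) + I\right)\right) I = 8 - \left(h + \left(I - 2 h + 3 I h\right)\right) I = 8 - \left(I - h + 3 I h\right) I = 8 - I \left(I - h + 3 I h\right)$)
$\left(\frac{5}{8} - \frac{4}{4}\right) \left(w{\left(-5,4 \right)} - 7\right) = \left(\frac{5}{8} - \frac{4}{4}\right) \left(\left(8 - 4^{2} + 4 \left(-5\right) - - 15 \cdot 4^{2}\right) - 7\right) = \left(5 \cdot \frac{1}{8} - 1\right) \left(\left(8 - 16 - 20 - \left(-15\right) 16\right) - 7\right) = \left(\frac{5}{8} - 1\right) \left(\left(8 - 16 - 20 + 240\right) - 7\right) = - \frac{3 \left(212 - 7\right)}{8} = \left(- \frac{3}{8}\right) 205 = - \frac{615}{8}$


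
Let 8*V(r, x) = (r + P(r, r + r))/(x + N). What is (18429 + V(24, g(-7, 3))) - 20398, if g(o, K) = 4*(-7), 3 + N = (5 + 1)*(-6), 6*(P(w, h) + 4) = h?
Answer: -263853/134 ≈ -1969.1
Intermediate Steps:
P(w, h) = -4 + h/6
N = -39 (N = -3 + (5 + 1)*(-6) = -3 + 6*(-6) = -3 - 36 = -39)
g(o, K) = -28
V(r, x) = (-4 + 4*r/3)/(8*(-39 + x)) (V(r, x) = ((r + (-4 + (r + r)/6))/(x - 39))/8 = ((r + (-4 + (2*r)/6))/(-39 + x))/8 = ((r + (-4 + r/3))/(-39 + x))/8 = ((-4 + 4*r/3)/(-39 + x))/8 = (-4 + 4*r/3)/(8*(-39 + x)))
(18429 + V(24, g(-7, 3))) - 20398 = (18429 + (-3 + 24)/(6*(-39 - 28))) - 20398 = (18429 + (1/6)*21/(-67)) - 20398 = (18429 + (1/6)*(-1/67)*21) - 20398 = (18429 - 7/134) - 20398 = 2469479/134 - 20398 = -263853/134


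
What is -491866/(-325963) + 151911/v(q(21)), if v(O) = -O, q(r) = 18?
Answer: -5500945745/651926 ≈ -8438.0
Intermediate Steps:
-491866/(-325963) + 151911/v(q(21)) = -491866/(-325963) + 151911/((-1*18)) = -491866*(-1/325963) + 151911/(-18) = 491866/325963 + 151911*(-1/18) = 491866/325963 - 16879/2 = -5500945745/651926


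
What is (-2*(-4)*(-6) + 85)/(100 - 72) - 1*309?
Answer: -8615/28 ≈ -307.68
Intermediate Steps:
(-2*(-4)*(-6) + 85)/(100 - 72) - 1*309 = (8*(-6) + 85)/28 - 309 = (-48 + 85)*(1/28) - 309 = 37*(1/28) - 309 = 37/28 - 309 = -8615/28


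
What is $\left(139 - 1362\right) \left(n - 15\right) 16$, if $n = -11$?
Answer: $508768$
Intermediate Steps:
$\left(139 - 1362\right) \left(n - 15\right) 16 = \left(139 - 1362\right) \left(-11 - 15\right) 16 = - 1223 \left(\left(-26\right) 16\right) = \left(-1223\right) \left(-416\right) = 508768$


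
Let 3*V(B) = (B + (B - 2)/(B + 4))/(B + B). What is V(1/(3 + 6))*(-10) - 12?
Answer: -752/111 ≈ -6.7748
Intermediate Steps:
V(B) = (B + (-2 + B)/(4 + B))/(6*B) (V(B) = ((B + (B - 2)/(B + 4))/(B + B))/3 = ((B + (-2 + B)/(4 + B))/((2*B)))/3 = ((B + (-2 + B)/(4 + B))*(1/(2*B)))/3 = ((B + (-2 + B)/(4 + B))/(2*B))/3 = (B + (-2 + B)/(4 + B))/(6*B))
V(1/(3 + 6))*(-10) - 12 = ((-2 + (1/(3 + 6))² + 5/(3 + 6))/(6*(1/(3 + 6))*(4 + 1/(3 + 6))))*(-10) - 12 = ((-2 + (1/9)² + 5/9)/(6*(1/9)*(4 + 1/9)))*(-10) - 12 = ((-2 + (⅑)² + 5*(⅑))/(6*(⅑)*(4 + ⅑)))*(-10) - 12 = ((⅙)*9*(-2 + 1/81 + 5/9)/(37/9))*(-10) - 12 = ((⅙)*9*(9/37)*(-116/81))*(-10) - 12 = -58/111*(-10) - 12 = 580/111 - 12 = -752/111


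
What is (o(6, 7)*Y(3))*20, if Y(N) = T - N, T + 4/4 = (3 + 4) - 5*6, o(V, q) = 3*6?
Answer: -9720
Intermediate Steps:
o(V, q) = 18
T = -24 (T = -1 + ((3 + 4) - 5*6) = -1 + (7 - 30) = -1 - 23 = -24)
Y(N) = -24 - N
(o(6, 7)*Y(3))*20 = (18*(-24 - 1*3))*20 = (18*(-24 - 3))*20 = (18*(-27))*20 = -486*20 = -9720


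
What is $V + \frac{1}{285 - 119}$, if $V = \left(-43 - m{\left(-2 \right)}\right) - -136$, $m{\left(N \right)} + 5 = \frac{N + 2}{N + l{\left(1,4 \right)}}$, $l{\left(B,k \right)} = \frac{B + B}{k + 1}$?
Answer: $\frac{16269}{166} \approx 98.006$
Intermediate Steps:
$l{\left(B,k \right)} = \frac{2 B}{1 + k}$
$m{\left(N \right)} = -5 + \frac{2 + N}{\frac{2}{5} + N}$ ($m{\left(N \right)} = -5 + \frac{N + 2}{N + 2 \cdot 1 \frac{1}{1 + 4}} = -5 + \frac{2 + N}{N + 2 \cdot 1 \cdot \frac{1}{5}} = -5 + \frac{2 + N}{N + \frac{2}{5}} = -5 + \frac{2 + N}{\frac{2}{5} + N}$)
$V = 98$ ($V = \left(-43 - \left(-20\right) \left(-2\right) \frac{1}{2 + 5 \left(-2\right)}\right) - -136 = \left(-43 - \left(-20\right) \left(-2\right) \frac{1}{2 - 10}\right) + 136 = \left(-43 - \left(-20\right) \left(-2\right) \frac{1}{-8}\right) + 136 = \left(-43 - \left(-20\right) \left(-2\right) \left(- \frac{1}{8}\right)\right) + 136 = \left(-43 - -5\right) + 136 = \left(-43 + 5\right) + 136 = -38 + 136 = 98$)
$V + \frac{1}{285 - 119} = 98 + \frac{1}{285 - 119} = 98 + \frac{1}{166} = \frac{16269}{166}$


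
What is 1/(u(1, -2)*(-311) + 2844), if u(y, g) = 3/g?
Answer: 2/6621 ≈ 0.00030207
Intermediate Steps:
1/(u(1, -2)*(-311) + 2844) = 1/((3/(-2))*(-311) + 2844) = 1/((3*(-1/2))*(-311) + 2844) = 1/(-3/2*(-311) + 2844) = 1/(933/2 + 2844) = 1/(6621/2) = 2/6621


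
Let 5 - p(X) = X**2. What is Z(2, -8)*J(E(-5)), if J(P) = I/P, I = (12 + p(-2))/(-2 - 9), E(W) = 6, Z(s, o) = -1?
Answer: 13/66 ≈ 0.19697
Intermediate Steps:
p(X) = 5 - X**2
I = -13/11 (I = (12 + (5 - 1*(-2)**2))/(-2 - 9) = (12 + (5 - 1*4))/(-11) = (12 + (5 - 4))*(-1/11) = (12 + 1)*(-1/11) = 13*(-1/11) = -13/11 ≈ -1.1818)
J(P) = -13/(11*P)
Z(2, -8)*J(E(-5)) = -(-13)/(11*6) = -1*(-13/66) = 13/66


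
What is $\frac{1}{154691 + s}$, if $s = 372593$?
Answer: $\frac{1}{527284} \approx 1.8965 \cdot 10^{-6}$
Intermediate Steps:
$\frac{1}{154691 + s} = \frac{1}{154691 + 372593} = \frac{1}{527284}$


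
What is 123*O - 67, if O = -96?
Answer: -11875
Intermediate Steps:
123*O - 67 = 123*(-96) - 67 = -11808 - 67 = -11875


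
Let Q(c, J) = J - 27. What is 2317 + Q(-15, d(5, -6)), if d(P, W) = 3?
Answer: 2293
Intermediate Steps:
Q(c, J) = -27 + J
2317 + Q(-15, d(5, -6)) = 2317 + (-27 + 3) = 2317 - 24 = 2293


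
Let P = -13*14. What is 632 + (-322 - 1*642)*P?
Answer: 176080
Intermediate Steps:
P = -182
632 + (-322 - 1*642)*P = 632 + (-322 - 1*642)*(-182) = 632 + (-322 - 642)*(-182) = 632 - 964*(-182) = 632 + 175448 = 176080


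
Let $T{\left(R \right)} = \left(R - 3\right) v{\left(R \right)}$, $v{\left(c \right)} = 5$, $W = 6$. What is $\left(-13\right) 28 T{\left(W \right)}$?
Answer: $-5460$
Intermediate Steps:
$T{\left(R \right)} = -15 + 5 R$ ($T{\left(R \right)} = \left(R - 3\right) 5 = \left(-3 + R\right) 5 = -15 + 5 R$)
$\left(-13\right) 28 T{\left(W \right)} = \left(-13\right) 28 \left(-15 + 5 \cdot 6\right) = - 364 \left(-15 + 30\right) = \left(-364\right) 15 = -5460$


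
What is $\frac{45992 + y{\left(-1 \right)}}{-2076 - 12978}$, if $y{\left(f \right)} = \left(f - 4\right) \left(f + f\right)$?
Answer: $- \frac{7667}{2509} \approx -3.0558$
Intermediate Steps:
$y{\left(f \right)} = 2 f \left(-4 + f\right)$ ($y{\left(f \right)} = \left(-4 + f\right) 2 f = 2 f \left(-4 + f\right)$)
$\frac{45992 + y{\left(-1 \right)}}{-2076 - 12978} = \frac{45992 + 2 \left(-1\right) \left(-4 - 1\right)}{-2076 - 12978} = \frac{45992 + 2 \left(-1\right) \left(-5\right)}{-15054} = \left(45992 + 10\right) \left(- \frac{1}{15054}\right) = 46002 \left(- \frac{1}{15054}\right) = - \frac{7667}{2509}$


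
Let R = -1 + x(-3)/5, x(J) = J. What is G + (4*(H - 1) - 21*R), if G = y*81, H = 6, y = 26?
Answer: 10798/5 ≈ 2159.6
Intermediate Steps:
R = -8/5 (R = -1 - 3/5 = -1 - 3*⅕ = -1 - ⅗ = -8/5 ≈ -1.6000)
G = 2106 (G = 26*81 = 2106)
G + (4*(H - 1) - 21*R) = 2106 + (4*(6 - 1) - 21*(-8/5)) = 2106 + (4*5 + 168/5) = 2106 + (20 + 168/5) = 2106 + 268/5 = 10798/5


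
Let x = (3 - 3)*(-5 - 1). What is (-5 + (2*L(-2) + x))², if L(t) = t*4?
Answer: 441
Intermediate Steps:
x = 0 (x = 0*(-6) = 0)
L(t) = 4*t
(-5 + (2*L(-2) + x))² = (-5 + (2*(4*(-2)) + 0))² = (-5 + (2*(-8) + 0))² = (-5 + (-16 + 0))² = (-5 - 16)² = (-21)² = 441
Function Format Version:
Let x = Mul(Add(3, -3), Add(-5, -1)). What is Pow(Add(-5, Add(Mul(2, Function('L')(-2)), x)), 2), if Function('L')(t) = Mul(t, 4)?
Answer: 441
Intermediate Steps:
x = 0 (x = Mul(0, -6) = 0)
Function('L')(t) = Mul(4, t)
Pow(Add(-5, Add(Mul(2, Function('L')(-2)), x)), 2) = Pow(Add(-5, Add(Mul(2, Mul(4, -2)), 0)), 2) = Pow(Add(-5, Add(Mul(2, -8), 0)), 2) = Pow(Add(-5, Add(-16, 0)), 2) = Pow(Add(-5, -16), 2) = Pow(-21, 2) = 441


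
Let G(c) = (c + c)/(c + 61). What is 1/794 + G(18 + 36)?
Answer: 85867/91310 ≈ 0.94039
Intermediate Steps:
G(c) = 2*c/(61 + c) (G(c) = (2*c)/(61 + c) = 2*c/(61 + c))
1/794 + G(18 + 36) = 1/794 + 2*(18 + 36)/(61 + (18 + 36)) = 1/794 + 2*54/(61 + 54) = 1/794 + 2*54/115 = 1/794 + 2*54*(1/115) = 1/794 + 108/115 = 85867/91310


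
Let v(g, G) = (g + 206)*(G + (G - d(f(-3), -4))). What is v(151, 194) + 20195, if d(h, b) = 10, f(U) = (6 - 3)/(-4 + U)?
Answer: 155141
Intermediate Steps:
f(U) = 3/(-4 + U)
v(g, G) = (-10 + 2*G)*(206 + g) (v(g, G) = (g + 206)*(G + (G - 1*10)) = (206 + g)*(G + (G - 10)) = (206 + g)*(G + (-10 + G)) = (206 + g)*(-10 + 2*G) = (-10 + 2*G)*(206 + g))
v(151, 194) + 20195 = (-2060 - 10*151 + 412*194 + 2*194*151) + 20195 = (-2060 - 1510 + 79928 + 58588) + 20195 = 134946 + 20195 = 155141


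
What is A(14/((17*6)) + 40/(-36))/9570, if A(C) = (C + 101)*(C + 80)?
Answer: 92520332/112012065 ≈ 0.82598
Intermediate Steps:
A(C) = (80 + C)*(101 + C) (A(C) = (101 + C)*(80 + C) = (80 + C)*(101 + C))
A(14/((17*6)) + 40/(-36))/9570 = (8080 + (14/((17*6)) + 40/(-36))² + 181*(14/((17*6)) + 40/(-36)))/9570 = (8080 + (14/102 + 40*(-1/36))² + 181*(14/102 + 40*(-1/36)))*(1/9570) = (8080 + (14*(1/102) - 10/9)² + 181*(14*(1/102) - 10/9))*(1/9570) = (8080 + (7/51 - 10/9)² + 181*(7/51 - 10/9))*(1/9570) = (8080 + (-149/153)² + 181*(-149/153))*(1/9570) = (8080 + 22201/23409 - 26969/153)*(1/9570) = (185040664/23409)*(1/9570) = 92520332/112012065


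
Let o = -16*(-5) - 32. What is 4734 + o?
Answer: 4782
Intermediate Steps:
o = 48 (o = 80 - 32 = 48)
4734 + o = 4734 + 48 = 4782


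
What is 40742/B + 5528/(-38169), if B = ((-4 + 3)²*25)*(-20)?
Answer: -778922699/9542250 ≈ -81.629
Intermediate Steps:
B = -500 (B = ((-1)²*25)*(-20) = (1*25)*(-20) = 25*(-20) = -500)
40742/B + 5528/(-38169) = 40742/(-500) + 5528/(-38169) = 40742*(-1/500) + 5528*(-1/38169) = -20371/250 - 5528/38169 = -778922699/9542250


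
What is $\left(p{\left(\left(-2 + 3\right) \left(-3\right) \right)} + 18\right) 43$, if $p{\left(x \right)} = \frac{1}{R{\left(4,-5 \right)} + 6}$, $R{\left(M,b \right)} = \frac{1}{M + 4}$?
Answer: $\frac{38270}{49} \approx 781.02$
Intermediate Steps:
$R{\left(M,b \right)} = \frac{1}{4 + M}$
$p{\left(x \right)} = \frac{8}{49}$ ($p{\left(x \right)} = \frac{1}{\frac{1}{4 + 4} + 6} = \frac{1}{\frac{1}{8} + 6} = \frac{1}{\frac{49}{8}} = \frac{8}{49}$)
$\left(p{\left(\left(-2 + 3\right) \left(-3\right) \right)} + 18\right) 43 = \left(\frac{8}{49} + 18\right) 43 = \frac{890}{49} \cdot 43 = \frac{38270}{49}$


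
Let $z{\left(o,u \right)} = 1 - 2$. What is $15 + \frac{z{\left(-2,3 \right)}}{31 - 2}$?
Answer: $\frac{434}{29} \approx 14.966$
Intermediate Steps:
$z{\left(o,u \right)} = -1$ ($z{\left(o,u \right)} = 1 - 2 = -1$)
$15 + \frac{z{\left(-2,3 \right)}}{31 - 2} = 15 - \frac{1}{31 - 2} = 15 - \frac{1}{29} = \frac{434}{29}$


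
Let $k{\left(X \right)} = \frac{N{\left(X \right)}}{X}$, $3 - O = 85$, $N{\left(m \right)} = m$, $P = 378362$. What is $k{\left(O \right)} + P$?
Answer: $378363$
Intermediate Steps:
$O = -82$ ($O = 3 - 85 = -82$)
$k{\left(X \right)} = 1$ ($k{\left(X \right)} = \frac{X}{X} = 1$)
$k{\left(O \right)} + P = 1 + 378362 = 378363$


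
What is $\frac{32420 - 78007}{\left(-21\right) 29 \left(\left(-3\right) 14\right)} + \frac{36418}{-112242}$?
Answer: $- \frac{1008045943}{478487646} \approx -2.1067$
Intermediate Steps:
$\frac{32420 - 78007}{\left(-21\right) 29 \left(\left(-3\right) 14\right)} + \frac{36418}{-112242} = - \frac{45587}{\left(-609\right) \left(-42\right)} + 36418 \left(- \frac{1}{112242}\right) = - \frac{45587}{25578} - \frac{18209}{56121} = - \frac{1008045943}{478487646}$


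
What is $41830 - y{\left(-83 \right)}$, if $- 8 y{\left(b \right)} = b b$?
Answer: $\frac{341529}{8} \approx 42691.0$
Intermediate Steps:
$y{\left(b \right)} = - \frac{b^{2}}{8}$ ($y{\left(b \right)} = - \frac{b b}{8} = - \frac{b^{2}}{8}$)
$41830 - y{\left(-83 \right)} = 41830 - - \frac{\left(-83\right)^{2}}{8} = 41830 - \left(- \frac{1}{8}\right) 6889 = 41830 - - \frac{6889}{8} = 41830 + \frac{6889}{8} = \frac{341529}{8}$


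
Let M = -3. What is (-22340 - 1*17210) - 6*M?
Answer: -39532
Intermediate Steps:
(-22340 - 1*17210) - 6*M = (-22340 - 1*17210) - 6*(-3) = (-22340 - 17210) - (-18) = -39550 - 1*(-18) = -39550 + 18 = -39532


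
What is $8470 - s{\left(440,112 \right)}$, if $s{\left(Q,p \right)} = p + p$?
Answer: $8246$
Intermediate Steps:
$s{\left(Q,p \right)} = 2 p$
$8470 - s{\left(440,112 \right)} = 8470 - 2 \cdot 112 = 8470 - 224 = 8246$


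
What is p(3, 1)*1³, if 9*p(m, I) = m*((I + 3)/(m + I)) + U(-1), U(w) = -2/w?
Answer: 5/9 ≈ 0.55556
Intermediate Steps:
p(m, I) = 2/9 + m*(3 + I)/(9*(I + m)) (p(m, I) = (m*((I + 3)/(m + I)) - 2/(-1))/9 = (m*((3 + I)/(I + m)) - 2*(-1))/9 = (m*((3 + I)/(I + m)) + 2)/9 = (m*(3 + I)/(I + m) + 2)/9 = (2 + m*(3 + I)/(I + m))/9 = 2/9 + m*(3 + I)/(9*(I + m)))
p(3, 1)*1³ = ((2*1 + 5*3 + 1*3)/(9*(1 + 3)))*1³ = ((⅑)*(2 + 15 + 3)/4)*1 = ((⅑)*(¼)*20)*1 = (5/9)*1 = 5/9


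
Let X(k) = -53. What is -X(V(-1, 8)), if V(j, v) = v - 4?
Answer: 53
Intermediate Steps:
V(j, v) = -4 + v
-X(V(-1, 8)) = -1*(-53) = 53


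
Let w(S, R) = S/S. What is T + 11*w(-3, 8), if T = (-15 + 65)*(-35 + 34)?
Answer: -39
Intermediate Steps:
w(S, R) = 1
T = -50 (T = 50*(-1) = -50)
T + 11*w(-3, 8) = -50 + 11*1 = -50 + 11 = -39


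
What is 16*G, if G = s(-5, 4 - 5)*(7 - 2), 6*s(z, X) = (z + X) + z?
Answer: -440/3 ≈ -146.67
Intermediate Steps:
s(z, X) = z/3 + X/6 (s(z, X) = ((z + X) + z)/6 = ((X + z) + z)/6 = (X + 2*z)/6 = z/3 + X/6)
G = -55/6 (G = ((⅓)*(-5) + (4 - 5)/6)*(7 - 2) = (-5/3 + (⅙)*(-1))*5 = (-5/3 - ⅙)*5 = -11/6*5 = -55/6 ≈ -9.1667)
16*G = 16*(-55/6) = -440/3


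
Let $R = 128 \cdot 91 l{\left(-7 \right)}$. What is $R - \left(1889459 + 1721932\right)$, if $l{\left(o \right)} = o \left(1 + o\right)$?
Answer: $-3122175$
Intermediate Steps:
$R = 489216$ ($R = 128 \cdot 91 \left(- 7 \left(1 - 7\right)\right) = 11648 \left(\left(-7\right) \left(-6\right)\right) = 11648 \cdot 42 = 489216$)
$R - \left(1889459 + 1721932\right) = 489216 - \left(1889459 + 1721932\right) = 489216 - 3611391 = -3122175$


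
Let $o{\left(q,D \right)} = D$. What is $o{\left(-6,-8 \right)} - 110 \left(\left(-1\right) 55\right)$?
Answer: $6042$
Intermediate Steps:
$o{\left(-6,-8 \right)} - 110 \left(\left(-1\right) 55\right) = -8 - 110 \left(\left(-1\right) 55\right) = -8 - -6050 = -8 + 6050 = 6042$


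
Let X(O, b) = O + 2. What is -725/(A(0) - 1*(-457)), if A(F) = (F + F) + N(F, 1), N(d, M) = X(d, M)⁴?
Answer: -725/473 ≈ -1.5328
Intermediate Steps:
X(O, b) = 2 + O
N(d, M) = (2 + d)⁴
A(F) = (2 + F)⁴ + 2*F (A(F) = (F + F) + (2 + F)⁴ = 2*F + (2 + F)⁴ = (2 + F)⁴ + 2*F)
-725/(A(0) - 1*(-457)) = -725/(((2 + 0)⁴ + 2*0) - 1*(-457)) = -725/((2⁴ + 0) + 457) = -725/((16 + 0) + 457) = -725/(16 + 457) = -725/473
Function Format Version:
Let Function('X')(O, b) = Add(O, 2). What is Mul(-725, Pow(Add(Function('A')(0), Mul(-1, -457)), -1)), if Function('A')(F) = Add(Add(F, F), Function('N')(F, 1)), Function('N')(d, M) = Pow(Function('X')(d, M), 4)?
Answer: Rational(-725, 473) ≈ -1.5328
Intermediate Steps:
Function('X')(O, b) = Add(2, O)
Function('N')(d, M) = Pow(Add(2, d), 4)
Function('A')(F) = Add(Pow(Add(2, F), 4), Mul(2, F)) (Function('A')(F) = Add(Add(F, F), Pow(Add(2, F), 4)) = Add(Mul(2, F), Pow(Add(2, F), 4)) = Add(Pow(Add(2, F), 4), Mul(2, F)))
Mul(-725, Pow(Add(Function('A')(0), Mul(-1, -457)), -1)) = Mul(-725, Pow(Add(Add(Pow(Add(2, 0), 4), Mul(2, 0)), Mul(-1, -457)), -1)) = Mul(-725, Pow(Add(Add(Pow(2, 4), 0), 457), -1)) = Mul(-725, Pow(Add(Add(16, 0), 457), -1)) = Mul(-725, Pow(Add(16, 457), -1)) = Mul(-725, Pow(473, -1)) = Mul(-725, Rational(1, 473)) = Rational(-725, 473)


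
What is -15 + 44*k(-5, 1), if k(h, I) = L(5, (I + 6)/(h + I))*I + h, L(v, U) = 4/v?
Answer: -999/5 ≈ -199.80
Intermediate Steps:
k(h, I) = h + 4*I/5 (k(h, I) = (4/5)*I + h = (4*(1/5))*I + h = 4*I/5 + h = h + 4*I/5)
-15 + 44*k(-5, 1) = -15 + 44*(-5 + (4/5)*1) = -15 + 44*(-5 + 4/5) = -15 + 44*(-21/5) = -15 - 924/5 = -999/5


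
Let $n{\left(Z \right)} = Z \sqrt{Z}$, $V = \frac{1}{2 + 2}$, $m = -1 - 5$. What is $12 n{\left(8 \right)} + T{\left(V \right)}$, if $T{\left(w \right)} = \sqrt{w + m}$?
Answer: $192 \sqrt{2} + \frac{i \sqrt{23}}{2} \approx 271.53 + 2.3979 i$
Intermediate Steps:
$m = -6$
$V = \frac{1}{4} \approx 0.25$
$n{\left(Z \right)} = Z^{\frac{3}{2}}$
$T{\left(w \right)} = \sqrt{-6 + w}$ ($T{\left(w \right)} = \sqrt{w - 6} = \sqrt{-6 + w}$)
$12 n{\left(8 \right)} + T{\left(V \right)} = 12 \cdot 8^{\frac{3}{2}} + \sqrt{-6 + \frac{1}{4}} = 12 \cdot 16 \sqrt{2} + \sqrt{- \frac{23}{4}} = 192 \sqrt{2} + \frac{i \sqrt{23}}{2}$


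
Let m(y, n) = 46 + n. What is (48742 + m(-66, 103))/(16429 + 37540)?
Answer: 48891/53969 ≈ 0.90591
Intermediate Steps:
(48742 + m(-66, 103))/(16429 + 37540) = (48742 + (46 + 103))/(16429 + 37540) = (48742 + 149)/53969 = 48891*(1/53969) = 48891/53969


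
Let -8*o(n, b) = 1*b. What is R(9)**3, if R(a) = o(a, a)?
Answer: -729/512 ≈ -1.4238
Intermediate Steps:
o(n, b) = -b/8
R(a) = -a/8
R(9)**3 = (-1/8*9)**3 = (-9/8)**3 = -729/512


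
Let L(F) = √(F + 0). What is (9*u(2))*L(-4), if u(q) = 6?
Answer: 108*I ≈ 108.0*I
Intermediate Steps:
L(F) = √F
(9*u(2))*L(-4) = (9*6)*√(-4) = 54*(2*I) = 108*I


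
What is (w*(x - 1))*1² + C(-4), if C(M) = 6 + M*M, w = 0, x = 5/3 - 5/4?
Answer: 22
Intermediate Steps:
x = 5/12 (x = 5*(⅓) - 5*¼ = 5/3 - 5/4 = 5/12 ≈ 0.41667)
C(M) = 6 + M²
(w*(x - 1))*1² + C(-4) = (0*(5/12 - 1))*1² + (6 + (-4)²) = (0*(-7/12))*1 + (6 + 16) = 0*1 + 22 = 0 + 22 = 22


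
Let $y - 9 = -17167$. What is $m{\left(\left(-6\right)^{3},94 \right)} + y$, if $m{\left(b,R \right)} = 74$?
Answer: $-17084$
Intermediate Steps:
$y = -17158$ ($y = 9 - 17167 = -17158$)
$m{\left(\left(-6\right)^{3},94 \right)} + y = 74 - 17158 = -17084$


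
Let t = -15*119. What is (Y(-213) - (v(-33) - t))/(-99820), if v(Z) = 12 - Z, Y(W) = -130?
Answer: 14/713 ≈ 0.019635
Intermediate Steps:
t = -1785
(Y(-213) - (v(-33) - t))/(-99820) = (-130 - ((12 - 1*(-33)) - 1*(-1785)))/(-99820) = (-130 - ((12 + 33) + 1785))*(-1/99820) = (-130 - (45 + 1785))*(-1/99820) = (-130 - 1*1830)*(-1/99820) = (-130 - 1830)*(-1/99820) = -1960*(-1/99820) = 14/713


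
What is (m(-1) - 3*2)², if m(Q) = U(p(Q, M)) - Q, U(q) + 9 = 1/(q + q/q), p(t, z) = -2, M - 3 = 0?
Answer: 225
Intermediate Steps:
M = 3 (M = 3 + 0 = 3)
U(q) = -9 + 1/(1 + q) (U(q) = -9 + 1/(q + q/q) = -9 + 1/(q + 1) = -9 + 1/(1 + q))
m(Q) = -10 - Q (m(Q) = (-8 - 9*(-2))/(1 - 2) - Q = (-8 + 18)/(-1) - Q = -1*10 - Q = -10 - Q)
(m(-1) - 3*2)² = ((-10 - 1*(-1)) - 3*2)² = ((-10 + 1) - 6)² = (-9 - 6)² = (-15)² = 225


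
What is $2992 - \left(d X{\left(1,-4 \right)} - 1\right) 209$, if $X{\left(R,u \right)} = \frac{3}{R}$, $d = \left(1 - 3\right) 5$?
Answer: $9471$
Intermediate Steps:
$d = -10$ ($d = \left(-2\right) 5 = -10$)
$2992 - \left(d X{\left(1,-4 \right)} - 1\right) 209 = 2992 - \left(- 10 \cdot \frac{3}{1} - 1\right) 209 = 2992 - \left(- 10 \cdot 3 \cdot 1 - 1\right) 209 = 2992 - \left(\left(-10\right) 3 - 1\right) 209 = 2992 - \left(-30 - 1\right) 209 = 2992 - \left(-31\right) 209 = 2992 - -6479 = 2992 + 6479 = 9471$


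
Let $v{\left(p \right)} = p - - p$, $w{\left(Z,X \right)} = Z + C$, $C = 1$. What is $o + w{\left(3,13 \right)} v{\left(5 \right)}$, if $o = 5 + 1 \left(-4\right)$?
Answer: $41$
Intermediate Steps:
$w{\left(Z,X \right)} = 1 + Z$ ($w{\left(Z,X \right)} = Z + 1 = 1 + Z$)
$v{\left(p \right)} = 2 p$ ($v{\left(p \right)} = p + p = 2 p$)
$o = 1$ ($o = 5 - 4 = 1$)
$o + w{\left(3,13 \right)} v{\left(5 \right)} = 1 + \left(1 + 3\right) 2 \cdot 5 = 1 + 4 \cdot 10 = 1 + 40 = 41$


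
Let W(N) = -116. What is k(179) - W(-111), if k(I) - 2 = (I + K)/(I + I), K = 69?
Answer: 21246/179 ≈ 118.69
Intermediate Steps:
k(I) = 2 + (69 + I)/(2*I) (k(I) = 2 + (I + 69)/(I + I) = 2 + (69 + I)/((2*I)) = 2 + (69 + I)*(1/(2*I)) = 2 + (69 + I)/(2*I))
k(179) - W(-111) = (1/2)*(69 + 5*179)/179 - 1*(-116) = (1/2)*(1/179)*(69 + 895) + 116 = (1/2)*(1/179)*964 + 116 = 482/179 + 116 = 21246/179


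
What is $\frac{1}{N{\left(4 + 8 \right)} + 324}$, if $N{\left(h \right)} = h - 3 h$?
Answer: $\frac{1}{300} \approx 0.0033333$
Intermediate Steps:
$N{\left(h \right)} = - 2 h$
$\frac{1}{N{\left(4 + 8 \right)} + 324} = \frac{1}{- 2 \left(4 + 8\right) + 324} = \frac{1}{\left(-2\right) 12 + 324} = \frac{1}{-24 + 324} = \frac{1}{300}$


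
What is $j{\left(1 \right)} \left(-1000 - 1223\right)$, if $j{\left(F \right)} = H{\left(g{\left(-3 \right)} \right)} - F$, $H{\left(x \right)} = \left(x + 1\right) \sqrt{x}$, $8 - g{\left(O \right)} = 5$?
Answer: $2223 - 8892 \sqrt{3} \approx -13178.0$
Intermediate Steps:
$g{\left(O \right)} = 3$ ($g{\left(O \right)} = 8 - 5 = 3$)
$H{\left(x \right)} = \sqrt{x} \left(1 + x\right)$ ($H{\left(x \right)} = \left(1 + x\right) \sqrt{x} = \sqrt{x} \left(1 + x\right)$)
$j{\left(F \right)} = - F + 4 \sqrt{3}$ ($j{\left(F \right)} = \sqrt{3} \left(1 + 3\right) - F = \sqrt{3} \cdot 4 - F = 4 \sqrt{3} - F = - F + 4 \sqrt{3}$)
$j{\left(1 \right)} \left(-1000 - 1223\right) = \left(\left(-1\right) 1 + 4 \sqrt{3}\right) \left(-1000 - 1223\right) = \left(-1 + 4 \sqrt{3}\right) \left(-2223\right) = 2223 - 8892 \sqrt{3}$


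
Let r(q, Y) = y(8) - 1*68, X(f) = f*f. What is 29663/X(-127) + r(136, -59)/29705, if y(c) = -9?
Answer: 879897482/479111945 ≈ 1.8365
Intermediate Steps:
X(f) = f**2
r(q, Y) = -77 (r(q, Y) = -9 - 1*68 = -9 - 68 = -77)
29663/X(-127) + r(136, -59)/29705 = 29663/((-127)**2) - 77/29705 = 29663/16129 - 77*1/29705 = 29663*(1/16129) - 77/29705 = 29663/16129 - 77/29705 = 879897482/479111945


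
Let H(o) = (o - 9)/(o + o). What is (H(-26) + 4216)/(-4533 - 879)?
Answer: -73089/93808 ≈ -0.77913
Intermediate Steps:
H(o) = (-9 + o)/(2*o) (H(o) = (-9 + o)/((2*o)) = (-9 + o)*(1/(2*o)) = (-9 + o)/(2*o))
(H(-26) + 4216)/(-4533 - 879) = ((1/2)*(-9 - 26)/(-26) + 4216)/(-4533 - 879) = ((1/2)*(-1/26)*(-35) + 4216)/(-5412) = (35/52 + 4216)*(-1/5412) = (219267/52)*(-1/5412) = -73089/93808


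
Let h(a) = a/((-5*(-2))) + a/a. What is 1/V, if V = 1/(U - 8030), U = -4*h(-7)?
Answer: -40156/5 ≈ -8031.2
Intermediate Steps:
h(a) = 1 + a/10 (h(a) = a/10 + 1 = 1 + a/10)
U = -6/5 (U = -4*(1 + (1/10)*(-7)) = -4*(1 - 7/10) = -4*3/10 = -6/5 ≈ -1.2000)
V = -5/40156 (V = 1/(-6/5 - 8030) = 1/(-40156/5) = -5/40156 ≈ -0.00012451)
1/V = 1/(-5/40156) = -40156/5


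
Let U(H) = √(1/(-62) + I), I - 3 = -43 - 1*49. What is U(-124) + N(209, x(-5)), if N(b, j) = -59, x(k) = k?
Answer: -59 + I*√342178/62 ≈ -59.0 + 9.4348*I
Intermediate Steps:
I = -89 (I = 3 + (-43 - 1*49) = 3 + (-43 - 49) = 3 - 92 = -89)
U(H) = I*√342178/62 (U(H) = √(1/(-62) - 89) = √(-1/62 - 89) = √(-5519/62) = I*√342178/62)
U(-124) + N(209, x(-5)) = I*√342178/62 - 59 = -59 + I*√342178/62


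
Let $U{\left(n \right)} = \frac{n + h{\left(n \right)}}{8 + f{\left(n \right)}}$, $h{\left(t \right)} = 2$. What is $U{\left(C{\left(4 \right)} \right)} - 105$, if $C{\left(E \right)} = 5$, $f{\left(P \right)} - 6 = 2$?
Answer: $- \frac{1673}{16} \approx -104.56$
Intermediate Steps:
$f{\left(P \right)} = 8$ ($f{\left(P \right)} = 6 + 2 = 8$)
$U{\left(n \right)} = \frac{1}{8} + \frac{n}{16}$ ($U{\left(n \right)} = \frac{n + 2}{8 + 8} = \frac{2 + n}{16} = \left(2 + n\right) \frac{1}{16} = \frac{1}{8} + \frac{n}{16}$)
$U{\left(C{\left(4 \right)} \right)} - 105 = \left(\frac{1}{8} + \frac{1}{16} \cdot 5\right) - 105 = \left(\frac{1}{8} + \frac{5}{16}\right) - 105 = \frac{7}{16} - 105 = - \frac{1673}{16}$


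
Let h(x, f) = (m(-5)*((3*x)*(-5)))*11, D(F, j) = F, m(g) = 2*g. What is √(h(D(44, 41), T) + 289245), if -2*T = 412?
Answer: 3*√40205 ≈ 601.54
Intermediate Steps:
T = -206 (T = -½*412 = -206)
h(x, f) = 1650*x (h(x, f) = ((2*(-5))*((3*x)*(-5)))*11 = -(-150)*x*11 = (150*x)*11 = 1650*x)
√(h(D(44, 41), T) + 289245) = √(1650*44 + 289245) = √(72600 + 289245) = √361845 = 3*√40205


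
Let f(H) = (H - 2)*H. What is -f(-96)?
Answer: -9408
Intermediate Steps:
f(H) = H*(-2 + H) (f(H) = (-2 + H)*H = H*(-2 + H))
-f(-96) = -(-96)*(-2 - 96) = -(-96)*(-98) = -1*9408 = -9408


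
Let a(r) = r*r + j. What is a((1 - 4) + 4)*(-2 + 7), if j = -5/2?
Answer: -15/2 ≈ -7.5000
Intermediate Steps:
j = -5/2 (j = -5*½ = -5/2 ≈ -2.5000)
a(r) = -5/2 + r² (a(r) = r*r - 5/2 = r² - 5/2 = -5/2 + r²)
a((1 - 4) + 4)*(-2 + 7) = (-5/2 + ((1 - 4) + 4)²)*(-2 + 7) = (-5/2 + (-3 + 4)²)*5 = (-5/2 + 1²)*5 = (-5/2 + 1)*5 = -3/2*5 = -15/2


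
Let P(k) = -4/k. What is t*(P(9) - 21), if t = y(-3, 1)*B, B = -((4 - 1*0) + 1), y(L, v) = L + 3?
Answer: 0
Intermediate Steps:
y(L, v) = 3 + L
B = -5 (B = -((4 + 0) + 1) = -(4 + 1) = -1*5 = -5)
t = 0 (t = (3 - 3)*(-5) = 0*(-5) = 0)
t*(P(9) - 21) = 0*(-4/9 - 21) = 0*(-193/9) = 0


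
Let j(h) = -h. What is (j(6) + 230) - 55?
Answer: 169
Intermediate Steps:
(j(6) + 230) - 55 = (-1*6 + 230) - 55 = (-6 + 230) - 55 = 224 - 55 = 169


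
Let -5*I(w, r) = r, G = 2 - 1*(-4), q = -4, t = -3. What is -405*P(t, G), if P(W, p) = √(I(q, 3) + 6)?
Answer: -243*√15 ≈ -941.13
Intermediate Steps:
G = 6 (G = 2 + 4 = 6)
I(w, r) = -r/5
P(W, p) = 3*√15/5 (P(W, p) = √(-⅕*3 + 6) = √(-⅗ + 6) = √(27/5) = 3*√15/5)
-405*P(t, G) = -243*√15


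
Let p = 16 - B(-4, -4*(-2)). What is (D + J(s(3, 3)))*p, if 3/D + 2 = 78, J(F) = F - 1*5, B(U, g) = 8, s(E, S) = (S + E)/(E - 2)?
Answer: 158/19 ≈ 8.3158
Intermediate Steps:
s(E, S) = (E + S)/(-2 + E)
p = 8 (p = 16 - 1*8 = 16 - 8 = 8)
J(F) = -5 + F (J(F) = F - 5 = -5 + F)
D = 3/76 (D = 3/(-2 + 78) = 3/76 ≈ 0.039474)
(D + J(s(3, 3)))*p = (3/76 + (-5 + (3 + 3)/(-2 + 3)))*8 = (3/76 + (-5 + 6/1))*8 = (3/76 + (-5 + 1*6))*8 = (3/76 + (-5 + 6))*8 = (3/76 + 1)*8 = (79/76)*8 = 158/19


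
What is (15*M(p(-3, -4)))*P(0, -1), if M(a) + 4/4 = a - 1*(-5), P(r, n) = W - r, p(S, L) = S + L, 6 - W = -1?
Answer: -315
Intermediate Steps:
W = 7 (W = 6 - 1*(-1) = 6 + 1 = 7)
p(S, L) = L + S
P(r, n) = 7 - r
M(a) = 4 + a (M(a) = -1 + (a - 1*(-5)) = -1 + (a + 5) = -1 + (5 + a) = 4 + a)
(15*M(p(-3, -4)))*P(0, -1) = (15*(4 + (-4 - 3)))*(7 - 1*0) = (15*(4 - 7))*(7 + 0) = (15*(-3))*7 = -45*7 = -315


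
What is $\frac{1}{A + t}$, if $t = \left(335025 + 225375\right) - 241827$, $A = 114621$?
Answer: $\frac{1}{433194} \approx 2.3084 \cdot 10^{-6}$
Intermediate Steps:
$t = 318573$ ($t = 560400 - 241827 = 318573$)
$\frac{1}{A + t} = \frac{1}{114621 + 318573} = \frac{1}{433194}$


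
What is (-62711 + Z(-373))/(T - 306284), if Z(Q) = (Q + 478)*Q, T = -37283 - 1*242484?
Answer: 101876/586051 ≈ 0.17383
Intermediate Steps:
T = -279767 (T = -37283 - 242484 = -279767)
Z(Q) = Q*(478 + Q) (Z(Q) = (478 + Q)*Q = Q*(478 + Q))
(-62711 + Z(-373))/(T - 306284) = (-62711 - 373*(478 - 373))/(-279767 - 306284) = (-62711 - 373*105)/(-586051) = (-62711 - 39165)*(-1/586051) = -101876*(-1/586051) = 101876/586051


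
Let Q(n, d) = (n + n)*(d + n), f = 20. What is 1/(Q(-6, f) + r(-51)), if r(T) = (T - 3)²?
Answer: 1/2748 ≈ 0.00036390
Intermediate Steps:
r(T) = (-3 + T)²
Q(n, d) = 2*n*(d + n) (Q(n, d) = (2*n)*(d + n) = 2*n*(d + n))
1/(Q(-6, f) + r(-51)) = 1/(2*(-6)*(20 - 6) + (-3 - 51)²) = 1/(2*(-6)*14 + (-54)²) = 1/(-168 + 2916) = 1/2748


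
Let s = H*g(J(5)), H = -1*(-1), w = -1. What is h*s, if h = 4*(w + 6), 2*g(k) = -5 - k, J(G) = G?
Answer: -100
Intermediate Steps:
g(k) = -5/2 - k/2 (g(k) = (-5 - k)/2 = -5/2 - k/2)
H = 1
h = 20 (h = 4*(-1 + 6) = 4*5 = 20)
s = -5 (s = 1*(-5/2 - ½*5) = 1*(-5/2 - 5/2) = 1*(-5) = -5)
h*s = 20*(-5) = -100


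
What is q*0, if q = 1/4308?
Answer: 0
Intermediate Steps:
q = 1/4308 ≈ 0.00023213
q*0 = (1/4308)*0 = 0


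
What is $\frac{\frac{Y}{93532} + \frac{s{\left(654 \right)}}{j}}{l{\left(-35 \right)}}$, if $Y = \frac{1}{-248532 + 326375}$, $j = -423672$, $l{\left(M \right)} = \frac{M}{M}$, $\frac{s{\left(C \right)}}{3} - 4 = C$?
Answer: $- \frac{149711681562}{32132041246457} \approx -0.0046593$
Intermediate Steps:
$s{\left(C \right)} = 12 + 3 C$
$l{\left(M \right)} = 1$
$Y = \frac{1}{77843} \approx 1.2846 \cdot 10^{-5}$
$\frac{\frac{Y}{93532} + \frac{s{\left(654 \right)}}{j}}{l{\left(-35 \right)}} = \frac{\frac{1}{77843 \cdot 93532} + \frac{12 + 3 \cdot 654}{-423672}}{1} = \left(\frac{1}{77843} \cdot \frac{1}{93532} + \left(12 + 1962\right) \left(- \frac{1}{423672}\right)\right) 1 = \left(\frac{1}{7280811476} + 1974 \left(- \frac{1}{423672}\right)\right) 1 = \left(\frac{1}{7280811476} - \frac{329}{70612}\right) 1 = \left(- \frac{149711681562}{32132041246457}\right) 1 = - \frac{149711681562}{32132041246457}$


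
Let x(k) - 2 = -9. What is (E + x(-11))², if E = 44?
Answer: 1369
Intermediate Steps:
x(k) = -7 (x(k) = 2 - 9 = -7)
(E + x(-11))² = (44 - 7)² = 37² = 1369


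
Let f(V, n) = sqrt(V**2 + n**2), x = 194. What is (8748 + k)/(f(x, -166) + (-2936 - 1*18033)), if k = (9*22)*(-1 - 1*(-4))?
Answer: -195892398/439633769 - 18684*sqrt(16298)/439633769 ≈ -0.45101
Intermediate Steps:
k = 594 (k = 198*(-1 + 4) = 198*3 = 594)
(8748 + k)/(f(x, -166) + (-2936 - 1*18033)) = (8748 + 594)/(sqrt(194**2 + (-166)**2) + (-2936 - 1*18033)) = 9342/(sqrt(37636 + 27556) + (-2936 - 18033)) = 9342/(sqrt(65192) - 20969) = 9342/(2*sqrt(16298) - 20969) = 9342/(-20969 + 2*sqrt(16298))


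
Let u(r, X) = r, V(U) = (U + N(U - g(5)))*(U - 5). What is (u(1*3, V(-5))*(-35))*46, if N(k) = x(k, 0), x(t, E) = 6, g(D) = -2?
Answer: -4830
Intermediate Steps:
N(k) = 6
V(U) = (-5 + U)*(6 + U) (V(U) = (U + 6)*(U - 5) = (6 + U)*(-5 + U) = (-5 + U)*(6 + U))
(u(1*3, V(-5))*(-35))*46 = ((1*3)*(-35))*46 = (3*(-35))*46 = -105*46 = -4830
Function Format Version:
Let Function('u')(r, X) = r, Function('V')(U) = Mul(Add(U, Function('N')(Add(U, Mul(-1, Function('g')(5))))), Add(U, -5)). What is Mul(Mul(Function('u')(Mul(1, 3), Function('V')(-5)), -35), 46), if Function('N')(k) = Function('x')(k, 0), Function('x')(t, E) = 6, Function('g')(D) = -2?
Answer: -4830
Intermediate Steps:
Function('N')(k) = 6
Function('V')(U) = Mul(Add(-5, U), Add(6, U)) (Function('V')(U) = Mul(Add(U, 6), Add(U, -5)) = Mul(Add(6, U), Add(-5, U)) = Mul(Add(-5, U), Add(6, U)))
Mul(Mul(Function('u')(Mul(1, 3), Function('V')(-5)), -35), 46) = Mul(Mul(Mul(1, 3), -35), 46) = Mul(Mul(3, -35), 46) = Mul(-105, 46) = -4830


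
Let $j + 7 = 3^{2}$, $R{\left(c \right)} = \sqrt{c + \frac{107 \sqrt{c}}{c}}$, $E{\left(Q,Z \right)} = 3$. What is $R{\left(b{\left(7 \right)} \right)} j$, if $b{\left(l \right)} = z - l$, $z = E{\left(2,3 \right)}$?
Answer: $\sqrt{-16 - 214 i} \approx 9.9649 - 10.738 i$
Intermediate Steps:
$z = 3$
$b{\left(l \right)} = 3 - l$
$R{\left(c \right)} = \sqrt{c + \frac{107}{\sqrt{c}}}$
$j = 2$ ($j = -7 + 3^{2} = -7 + 9 = 2$)
$R{\left(b{\left(7 \right)} \right)} j = \sqrt{\left(3 - 7\right) + \frac{107}{\sqrt{3 - 7}}} \cdot 2 = \sqrt{-4 + \frac{107}{2 i}} 2 = \sqrt{-4 + 107 \left(- \frac{i}{2}\right)} 2 = \sqrt{-4 - \frac{107 i}{2}} \cdot 2 = 2 \sqrt{-4 - \frac{107 i}{2}}$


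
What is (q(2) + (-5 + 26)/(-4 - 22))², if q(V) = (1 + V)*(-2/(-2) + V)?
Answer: 45369/676 ≈ 67.114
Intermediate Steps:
q(V) = (1 + V)² (q(V) = (1 + V)*(-2*(-½) + V) = (1 + V)*(1 + V) = (1 + V)²)
(q(2) + (-5 + 26)/(-4 - 22))² = ((1 + 2² + 2*2) + (-5 + 26)/(-4 - 22))² = ((1 + 4 + 4) + 21/(-26))² = (9 + 21*(-1/26))² = (9 - 21/26)² = (213/26)² = 45369/676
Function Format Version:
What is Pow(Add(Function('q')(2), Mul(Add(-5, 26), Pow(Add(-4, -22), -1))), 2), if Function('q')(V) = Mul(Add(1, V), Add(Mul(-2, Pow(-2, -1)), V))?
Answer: Rational(45369, 676) ≈ 67.114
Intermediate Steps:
Function('q')(V) = Pow(Add(1, V), 2) (Function('q')(V) = Mul(Add(1, V), Add(Mul(-2, Rational(-1, 2)), V)) = Mul(Add(1, V), Add(1, V)) = Pow(Add(1, V), 2))
Pow(Add(Function('q')(2), Mul(Add(-5, 26), Pow(Add(-4, -22), -1))), 2) = Pow(Add(Add(1, Pow(2, 2), Mul(2, 2)), Mul(Add(-5, 26), Pow(Add(-4, -22), -1))), 2) = Pow(Add(Add(1, 4, 4), Mul(21, Pow(-26, -1))), 2) = Pow(Add(9, Mul(21, Rational(-1, 26))), 2) = Pow(Add(9, Rational(-21, 26)), 2) = Pow(Rational(213, 26), 2) = Rational(45369, 676)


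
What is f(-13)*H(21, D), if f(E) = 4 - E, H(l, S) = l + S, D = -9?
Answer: 204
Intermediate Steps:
H(l, S) = S + l
f(-13)*H(21, D) = (4 - 1*(-13))*(-9 + 21) = (4 + 13)*12 = 17*12 = 204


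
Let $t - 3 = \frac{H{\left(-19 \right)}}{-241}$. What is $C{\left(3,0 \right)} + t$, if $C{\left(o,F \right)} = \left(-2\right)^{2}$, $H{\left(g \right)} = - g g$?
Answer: $\frac{2048}{241} \approx 8.4979$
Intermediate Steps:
$H{\left(g \right)} = - g^{2}$
$C{\left(o,F \right)} = 4$
$t = \frac{1084}{241}$ ($t = 3 + \frac{\left(-1\right) \left(-19\right)^{2}}{-241} = 3 + \left(-1\right) 361 \left(- \frac{1}{241}\right) = 3 - - \frac{361}{241} = 3 + \frac{361}{241} = \frac{1084}{241} \approx 4.4979$)
$C{\left(3,0 \right)} + t = 4 + \frac{1084}{241} = \frac{2048}{241}$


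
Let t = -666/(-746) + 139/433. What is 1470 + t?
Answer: 237614266/161509 ≈ 1471.2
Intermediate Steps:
t = 196036/161509 (t = -666*(-1/746) + 139*(1/433) = 333/373 + 139/433 = 196036/161509 ≈ 1.2138)
1470 + t = 1470 + 196036/161509 = 237614266/161509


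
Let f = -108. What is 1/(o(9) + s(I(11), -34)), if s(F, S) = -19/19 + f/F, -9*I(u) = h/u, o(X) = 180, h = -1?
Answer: -1/10513 ≈ -9.5120e-5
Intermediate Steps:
I(u) = 1/(9*u) (I(u) = -(-1)/(9*u) = 1/(9*u))
s(F, S) = -1 - 108/F (s(F, S) = -19/19 - 108/F = -19*1/19 - 108/F = -1 - 108/F)
1/(o(9) + s(I(11), -34)) = 1/(180 + (-108 - 1/(9*11))/(((1/9)/11))) = 1/(180 + (-108 - 1/(9*11))/(((1/9)*(1/11)))) = 1/(180 + (-108 - 1*1/99)/(1/99)) = 1/(180 + 99*(-108 - 1/99)) = 1/(180 + 99*(-10693/99)) = 1/(180 - 10693) = 1/(-10513) = -1/10513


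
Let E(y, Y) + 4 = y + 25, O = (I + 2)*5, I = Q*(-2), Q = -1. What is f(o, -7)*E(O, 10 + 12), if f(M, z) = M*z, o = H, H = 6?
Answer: -1722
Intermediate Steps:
o = 6
I = 2 (I = -1*(-2) = 2)
O = 20 (O = (2 + 2)*5 = 4*5 = 20)
E(y, Y) = 21 + y (E(y, Y) = -4 + (y + 25) = -4 + (25 + y) = 21 + y)
f(o, -7)*E(O, 10 + 12) = (6*(-7))*(21 + 20) = -42*41 = -1722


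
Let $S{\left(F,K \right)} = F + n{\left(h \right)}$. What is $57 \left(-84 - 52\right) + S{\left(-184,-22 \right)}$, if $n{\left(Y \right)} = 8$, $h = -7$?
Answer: $-7928$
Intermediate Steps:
$S{\left(F,K \right)} = 8 + F$ ($S{\left(F,K \right)} = F + 8 = 8 + F$)
$57 \left(-84 - 52\right) + S{\left(-184,-22 \right)} = 57 \left(-84 - 52\right) + \left(8 - 184\right) = 57 \left(-136\right) - 176 = -7752 - 176 = -7928$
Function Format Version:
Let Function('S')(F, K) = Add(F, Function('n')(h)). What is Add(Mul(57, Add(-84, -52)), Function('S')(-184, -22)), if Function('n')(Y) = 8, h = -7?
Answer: -7928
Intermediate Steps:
Function('S')(F, K) = Add(8, F) (Function('S')(F, K) = Add(F, 8) = Add(8, F))
Add(Mul(57, Add(-84, -52)), Function('S')(-184, -22)) = Add(Mul(57, Add(-84, -52)), Add(8, -184)) = Add(Mul(57, -136), -176) = Add(-7752, -176) = -7928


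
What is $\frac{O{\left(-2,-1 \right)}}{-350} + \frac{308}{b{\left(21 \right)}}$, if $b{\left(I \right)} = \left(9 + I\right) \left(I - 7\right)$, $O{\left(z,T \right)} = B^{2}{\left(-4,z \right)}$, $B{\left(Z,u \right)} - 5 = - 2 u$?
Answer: $\frac{527}{1050} \approx 0.5019$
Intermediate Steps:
$B{\left(Z,u \right)} = 5 - 2 u$
$O{\left(z,T \right)} = \left(5 - 2 z\right)^{2}$
$b{\left(I \right)} = \left(-7 + I\right) \left(9 + I\right)$ ($b{\left(I \right)} = \left(9 + I\right) \left(-7 + I\right) = \left(-7 + I\right) \left(9 + I\right)$)
$\frac{O{\left(-2,-1 \right)}}{-350} + \frac{308}{b{\left(21 \right)}} = \frac{\left(-5 + 2 \left(-2\right)\right)^{2}}{-350} + \frac{308}{-63 + 21^{2} + 2 \cdot 21} = \left(-5 - 4\right)^{2} \left(- \frac{1}{350}\right) + \frac{308}{-63 + 441 + 42} = \left(-9\right)^{2} \left(- \frac{1}{350}\right) + \frac{308}{420} = 81 \left(- \frac{1}{350}\right) + 308 \cdot \frac{1}{420} = - \frac{81}{350} + \frac{11}{15} = \frac{527}{1050}$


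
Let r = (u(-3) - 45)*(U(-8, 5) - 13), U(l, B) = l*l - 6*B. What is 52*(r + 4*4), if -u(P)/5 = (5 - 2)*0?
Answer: -48308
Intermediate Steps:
u(P) = 0 (u(P) = -5*(5 - 2)*0 = -15*0 = -5*0 = 0)
U(l, B) = l² - 6*B
r = -945 (r = (0 - 45)*(((-8)² - 6*5) - 13) = -45*((64 - 30) - 13) = -45*(34 - 13) = -45*21 = -945)
52*(r + 4*4) = 52*(-945 + 4*4) = 52*(-945 + 16) = 52*(-929) = -48308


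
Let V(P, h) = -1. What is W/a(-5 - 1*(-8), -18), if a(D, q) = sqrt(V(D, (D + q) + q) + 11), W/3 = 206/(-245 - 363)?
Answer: -309*sqrt(10)/3040 ≈ -0.32143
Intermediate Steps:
W = -309/304 (W = 3*(206/(-245 - 363)) = 3*(206/(-608)) = 3*(206*(-1/608)) = 3*(-103/304) = -309/304 ≈ -1.0164)
a(D, q) = sqrt(10) (a(D, q) = sqrt(-1 + 11) = sqrt(10))
W/a(-5 - 1*(-8), -18) = -309*sqrt(10)/10/304 = -309*sqrt(10)/3040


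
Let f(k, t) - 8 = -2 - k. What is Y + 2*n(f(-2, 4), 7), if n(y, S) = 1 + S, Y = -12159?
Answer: -12143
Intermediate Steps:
f(k, t) = 6 - k (f(k, t) = 8 + (-2 - k) = 6 - k)
Y + 2*n(f(-2, 4), 7) = -12159 + 2*(1 + 7) = -12159 + 2*8 = -12159 + 16 = -12143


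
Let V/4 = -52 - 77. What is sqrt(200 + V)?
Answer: 2*I*sqrt(79) ≈ 17.776*I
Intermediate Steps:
V = -516 (V = 4*(-52 - 77) = 4*(-129) = -516)
sqrt(200 + V) = sqrt(200 - 516) = sqrt(-316) = 2*I*sqrt(79)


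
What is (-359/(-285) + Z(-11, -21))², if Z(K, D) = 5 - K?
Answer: 24196561/81225 ≈ 297.90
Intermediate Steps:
(-359/(-285) + Z(-11, -21))² = (-359/(-285) + (5 - 1*(-11)))² = (-359*(-1/285) + (5 + 11))² = (359/285 + 16)² = (4919/285)² = 24196561/81225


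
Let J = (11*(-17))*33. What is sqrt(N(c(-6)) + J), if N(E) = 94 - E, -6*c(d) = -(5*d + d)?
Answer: I*sqrt(6071) ≈ 77.917*I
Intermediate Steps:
J = -6171 (J = -187*33 = -6171)
c(d) = d (c(d) = -(-1)*(5*d + d)/6 = -(-1)*6*d/6 = -(-1)*d = d)
sqrt(N(c(-6)) + J) = sqrt((94 - 1*(-6)) - 6171) = sqrt((94 + 6) - 6171) = sqrt(100 - 6171) = sqrt(-6071) = I*sqrt(6071)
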